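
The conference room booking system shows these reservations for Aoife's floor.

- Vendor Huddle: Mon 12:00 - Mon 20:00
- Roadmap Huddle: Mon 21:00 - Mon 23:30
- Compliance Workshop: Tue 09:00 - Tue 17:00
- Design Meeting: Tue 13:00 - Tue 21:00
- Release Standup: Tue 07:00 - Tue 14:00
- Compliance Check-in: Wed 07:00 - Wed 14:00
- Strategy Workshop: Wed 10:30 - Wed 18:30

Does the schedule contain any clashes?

Sorted by start: Vendor Huddle, Roadmap Huddle, Release Standup, Compliance Workshop, Design Meeting, Compliance Check-in, Strategy Workshop.
Roadmap Huddle starts after Vendor Huddle ends — done with Vendor Huddle.
Release Standup starts after Roadmap Huddle ends — done with Roadmap Huddle.
Compliance Workshop starts before Release Standup ends → Release Standup and Compliance Workshop overlap.
That's a conflict, so the schedule is not conflict-free.

Yes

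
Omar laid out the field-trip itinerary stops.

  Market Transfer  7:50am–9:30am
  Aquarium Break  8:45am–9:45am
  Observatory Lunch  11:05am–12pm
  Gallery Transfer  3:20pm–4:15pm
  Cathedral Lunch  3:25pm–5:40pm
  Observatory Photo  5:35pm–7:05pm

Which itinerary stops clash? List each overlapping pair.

Aquarium Break & Market Transfer, Cathedral Lunch & Gallery Transfer, Cathedral Lunch & Observatory Photo

Check each pair: they overlap iff neither finishes before the other starts.
Sorted by start: Market Transfer, Aquarium Break, Observatory Lunch, Gallery Transfer, Cathedral Lunch, Observatory Photo.
Aquarium Break starts before Market Transfer ends → Market Transfer and Aquarium Break overlap.
Observatory Lunch starts after Market Transfer ends, so nothing later overlaps Market Transfer either.
Observatory Lunch starts after Aquarium Break ends, so nothing later overlaps Aquarium Break either.
Gallery Transfer starts after Observatory Lunch ends, so nothing later overlaps Observatory Lunch either.
Cathedral Lunch starts before Gallery Transfer ends → Gallery Transfer and Cathedral Lunch overlap.
Observatory Photo starts after Gallery Transfer ends.
Observatory Photo starts before Cathedral Lunch ends → Cathedral Lunch and Observatory Photo overlap.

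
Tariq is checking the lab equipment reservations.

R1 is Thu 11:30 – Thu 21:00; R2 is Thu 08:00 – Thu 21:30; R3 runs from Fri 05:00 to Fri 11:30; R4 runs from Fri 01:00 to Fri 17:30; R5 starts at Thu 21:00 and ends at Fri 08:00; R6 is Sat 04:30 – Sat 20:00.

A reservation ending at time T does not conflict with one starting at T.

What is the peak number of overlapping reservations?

3

Walk through starts and ends in time order (an end at T is processed before a start at T):
Thu 08:00 start R2 → 1
Thu 11:30 start R1 → 2
Thu 21:00 end R1 → 1
Thu 21:00 start R5 → 2
Thu 21:30 end R2 → 1
Fri 01:00 start R4 → 2
Fri 05:00 start R3 → 3
Fri 08:00 end R5 → 2
Fri 11:30 end R3 → 1
Fri 17:30 end R4 → 0
Sat 04:30 start R6 → 1
Sat 20:00 end R6 → 0
Peak is 3, at Fri 05:00 (R3, R4, R5).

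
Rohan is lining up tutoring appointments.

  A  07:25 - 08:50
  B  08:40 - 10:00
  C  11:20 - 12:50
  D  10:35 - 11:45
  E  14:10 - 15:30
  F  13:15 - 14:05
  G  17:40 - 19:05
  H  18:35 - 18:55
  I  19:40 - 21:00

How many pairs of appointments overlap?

3

Sorted by start: A, B, D, C, F, E, G, H, I.
B starts before A ends → A and B overlap.
D starts after A ends — done with A.
D starts after B ends — done with B.
C starts before D ends → D and C overlap.
F starts after D ends — done with D.
F starts after C ends — done with C.
E starts after F ends — done with F.
G starts after E ends — done with E.
H starts before G ends → G and H overlap.
I starts after G ends.
I starts after H ends.
Overlapping pairs: A & B, C & D, G & H — 3 in total.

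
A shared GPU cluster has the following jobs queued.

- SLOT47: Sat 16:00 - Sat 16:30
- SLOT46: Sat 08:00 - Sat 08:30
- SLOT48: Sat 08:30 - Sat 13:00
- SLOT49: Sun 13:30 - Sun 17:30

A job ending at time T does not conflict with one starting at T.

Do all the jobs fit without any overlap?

Sorted by start: SLOT46, SLOT48, SLOT47, SLOT49.
SLOT48 starts exactly when SLOT46 ends (back-to-back, no overlap) — done with SLOT46.
SLOT47 starts after SLOT48 ends — done with SLOT48.
SLOT49 starts after SLOT47 ends.
Every pair is clear; the schedule has no overlaps.

Yes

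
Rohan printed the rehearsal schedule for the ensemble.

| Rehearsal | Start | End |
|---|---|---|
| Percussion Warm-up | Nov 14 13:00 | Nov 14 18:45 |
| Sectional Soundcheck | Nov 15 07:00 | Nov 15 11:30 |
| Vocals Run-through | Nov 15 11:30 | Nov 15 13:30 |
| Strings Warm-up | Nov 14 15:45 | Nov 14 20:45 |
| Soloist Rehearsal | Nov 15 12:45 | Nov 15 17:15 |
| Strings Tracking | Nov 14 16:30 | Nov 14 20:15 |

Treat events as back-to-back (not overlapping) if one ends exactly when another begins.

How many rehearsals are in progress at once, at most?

3

Walk through starts and ends in time order (an end at T is processed before a start at T):
Nov 14 13:00 start Percussion Warm-up → 1
Nov 14 15:45 start Strings Warm-up → 2
Nov 14 16:30 start Strings Tracking → 3
Nov 14 18:45 end Percussion Warm-up → 2
Nov 14 20:15 end Strings Tracking → 1
Nov 14 20:45 end Strings Warm-up → 0
Nov 15 07:00 start Sectional Soundcheck → 1
Nov 15 11:30 end Sectional Soundcheck → 0
Nov 15 11:30 start Vocals Run-through → 1
Nov 15 12:45 start Soloist Rehearsal → 2
Nov 15 13:30 end Vocals Run-through → 1
Nov 15 17:15 end Soloist Rehearsal → 0
Peak is 3, at Nov 14 16:30 (Percussion Warm-up, Strings Tracking, Strings Warm-up).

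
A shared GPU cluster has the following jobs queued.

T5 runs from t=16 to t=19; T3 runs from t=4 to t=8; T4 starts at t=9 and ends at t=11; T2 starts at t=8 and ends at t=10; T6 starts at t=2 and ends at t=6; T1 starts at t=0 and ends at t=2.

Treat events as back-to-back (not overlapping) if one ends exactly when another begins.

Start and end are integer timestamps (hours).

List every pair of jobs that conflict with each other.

T2 & T4, T3 & T6

Check each pair: they overlap iff neither finishes before the other starts.
Sorted by start: T1, T6, T3, T2, T4, T5.
T6 starts exactly when T1 ends (back-to-back, no overlap), so nothing later overlaps T1 either.
T3 starts before T6 ends → T6 and T3 overlap.
T2 starts after T6 ends, so nothing later overlaps T6 either.
T2 starts exactly when T3 ends (back-to-back, no overlap), so nothing later overlaps T3 either.
T4 starts before T2 ends → T2 and T4 overlap.
T5 starts after T2 ends.
T5 starts after T4 ends.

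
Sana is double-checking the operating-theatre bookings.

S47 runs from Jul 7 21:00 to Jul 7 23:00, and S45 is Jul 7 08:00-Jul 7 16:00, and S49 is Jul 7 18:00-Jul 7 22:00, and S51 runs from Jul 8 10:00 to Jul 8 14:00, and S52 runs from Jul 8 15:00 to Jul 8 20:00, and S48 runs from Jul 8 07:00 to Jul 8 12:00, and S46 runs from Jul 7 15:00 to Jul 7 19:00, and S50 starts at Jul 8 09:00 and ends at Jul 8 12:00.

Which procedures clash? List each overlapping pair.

Sorted by start: S45, S46, S49, S47, S48, S50, S51, S52.
S46 starts before S45 ends → S45 and S46 overlap.
S49 starts after S45 ends, so nothing later overlaps S45 either.
S49 starts before S46 ends → S46 and S49 overlap.
S47 starts after S46 ends, so nothing later overlaps S46 either.
S47 starts before S49 ends → S49 and S47 overlap.
S48 starts after S49 ends, so nothing later overlaps S49 either.
S48 starts after S47 ends, so nothing later overlaps S47 either.
S50 starts before S48 ends → S48 and S50 overlap.
S51 starts before S48 ends → S48 and S51 overlap.
S52 starts after S48 ends.
S51 starts before S50 ends → S50 and S51 overlap.
S52 starts after S50 ends.
S52 starts after S51 ends.

S45 & S46, S46 & S49, S47 & S49, S48 & S50, S48 & S51, S50 & S51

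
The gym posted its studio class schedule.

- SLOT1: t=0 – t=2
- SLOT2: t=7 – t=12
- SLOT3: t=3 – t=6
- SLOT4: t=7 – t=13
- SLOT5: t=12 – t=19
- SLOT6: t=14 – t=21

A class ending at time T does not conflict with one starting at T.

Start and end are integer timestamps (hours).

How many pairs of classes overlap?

3

Sorted by start: SLOT1, SLOT3, SLOT2, SLOT4, SLOT5, SLOT6.
SLOT3 starts after SLOT1 ends; SLOT1 is clear from here.
SLOT2 starts after SLOT3 ends; SLOT3 is clear from here.
SLOT4 starts before SLOT2 ends → SLOT2 and SLOT4 overlap.
SLOT5 starts exactly when SLOT2 ends (back-to-back, no overlap); SLOT2 is clear from here.
SLOT5 starts before SLOT4 ends → SLOT4 and SLOT5 overlap.
SLOT6 starts after SLOT4 ends.
SLOT6 starts before SLOT5 ends → SLOT5 and SLOT6 overlap.
Overlapping pairs: SLOT2 & SLOT4, SLOT4 & SLOT5, SLOT5 & SLOT6 — 3 in total.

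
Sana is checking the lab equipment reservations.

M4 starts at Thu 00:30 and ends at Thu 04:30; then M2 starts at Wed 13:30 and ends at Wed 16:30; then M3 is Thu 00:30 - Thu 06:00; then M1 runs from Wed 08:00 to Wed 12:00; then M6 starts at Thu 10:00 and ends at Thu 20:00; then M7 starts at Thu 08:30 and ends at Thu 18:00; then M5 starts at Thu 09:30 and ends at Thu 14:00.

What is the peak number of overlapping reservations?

Sweep the timeline, counting +1 at each start and −1 at each end (ends before starts at a tie):
Wed 08:00 start M1 → 1
Wed 12:00 end M1 → 0
Wed 13:30 start M2 → 1
Wed 16:30 end M2 → 0
Thu 00:30 start M3 → 1
Thu 00:30 start M4 → 2
Thu 04:30 end M4 → 1
Thu 06:00 end M3 → 0
Thu 08:30 start M7 → 1
Thu 09:30 start M5 → 2
Thu 10:00 start M6 → 3
Thu 14:00 end M5 → 2
Thu 18:00 end M7 → 1
Thu 20:00 end M6 → 0
Peak is 3, at Thu 10:00 (M5, M6, M7).

3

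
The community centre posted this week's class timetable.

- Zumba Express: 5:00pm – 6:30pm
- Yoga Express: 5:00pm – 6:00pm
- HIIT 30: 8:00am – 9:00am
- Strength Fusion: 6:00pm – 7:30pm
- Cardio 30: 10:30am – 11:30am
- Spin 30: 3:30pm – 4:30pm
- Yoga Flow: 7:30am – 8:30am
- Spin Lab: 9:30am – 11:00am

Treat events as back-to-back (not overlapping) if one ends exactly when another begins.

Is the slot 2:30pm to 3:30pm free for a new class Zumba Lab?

Yes — the slot is free

Yoga Flow: ends 8:30am at or before Zumba Lab starts 2:30pm → clear.
HIIT 30: ends 9:00am at or before Zumba Lab starts 2:30pm → clear.
Spin Lab: ends 11:00am at or before Zumba Lab starts 2:30pm → clear.
Cardio 30: ends 11:30am at or before Zumba Lab starts 2:30pm → clear.
Spin 30: starts 3:30pm at or after Zumba Lab ends 3:30pm → clear.
Yoga Express: starts 5:00pm at or after Zumba Lab ends 3:30pm → clear.
Zumba Express: starts 5:00pm at or after Zumba Lab ends 3:30pm → clear.
Strength Fusion: starts 6:00pm at or after Zumba Lab ends 3:30pm → clear.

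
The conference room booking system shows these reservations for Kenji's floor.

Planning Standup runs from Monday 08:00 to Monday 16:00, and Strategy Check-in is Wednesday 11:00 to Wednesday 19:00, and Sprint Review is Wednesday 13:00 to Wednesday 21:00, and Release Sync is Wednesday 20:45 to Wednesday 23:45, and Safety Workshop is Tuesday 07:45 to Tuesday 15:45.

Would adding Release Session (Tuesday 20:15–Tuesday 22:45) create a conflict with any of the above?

Planning Standup: ends Monday 16:00 at or before Release Session starts Tuesday 20:15 → clear.
Safety Workshop: ends Tuesday 15:45 at or before Release Session starts Tuesday 20:15 → clear.
Strategy Check-in: starts Wednesday 11:00 at or after Release Session ends Tuesday 22:45 → clear.
Sprint Review: starts Wednesday 13:00 at or after Release Session ends Tuesday 22:45 → clear.
Release Sync: starts Wednesday 20:45 at or after Release Session ends Tuesday 22:45 → clear.

No — it doesn't clash with anything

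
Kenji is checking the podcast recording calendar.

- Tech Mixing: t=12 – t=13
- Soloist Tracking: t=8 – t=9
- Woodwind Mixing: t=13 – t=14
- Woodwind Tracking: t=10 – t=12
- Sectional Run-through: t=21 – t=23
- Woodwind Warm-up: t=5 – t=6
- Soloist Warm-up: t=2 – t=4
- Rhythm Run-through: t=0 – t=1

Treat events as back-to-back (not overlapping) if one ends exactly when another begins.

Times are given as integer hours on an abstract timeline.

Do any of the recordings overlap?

No

Sorted by start: Rhythm Run-through, Soloist Warm-up, Woodwind Warm-up, Soloist Tracking, Woodwind Tracking, Tech Mixing, Woodwind Mixing, Sectional Run-through.
Soloist Warm-up starts after Rhythm Run-through ends — done with Rhythm Run-through.
Woodwind Warm-up starts after Soloist Warm-up ends — done with Soloist Warm-up.
Soloist Tracking starts after Woodwind Warm-up ends — done with Woodwind Warm-up.
Woodwind Tracking starts after Soloist Tracking ends — done with Soloist Tracking.
Tech Mixing starts exactly when Woodwind Tracking ends (back-to-back, no overlap) — done with Woodwind Tracking.
Woodwind Mixing starts exactly when Tech Mixing ends (back-to-back, no overlap) — done with Tech Mixing.
Sectional Run-through starts after Woodwind Mixing ends.
Every pair is clear; the schedule has no overlaps.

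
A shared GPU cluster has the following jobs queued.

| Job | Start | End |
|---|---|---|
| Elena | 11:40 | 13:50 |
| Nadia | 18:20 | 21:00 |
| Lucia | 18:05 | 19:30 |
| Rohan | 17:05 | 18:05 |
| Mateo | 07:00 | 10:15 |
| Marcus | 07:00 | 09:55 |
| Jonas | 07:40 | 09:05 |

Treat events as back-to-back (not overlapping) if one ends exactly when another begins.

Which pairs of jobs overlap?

Jonas & Marcus, Jonas & Mateo, Lucia & Nadia, Marcus & Mateo

Sorted by start: Marcus, Mateo, Jonas, Elena, Rohan, Lucia, Nadia.
Mateo starts before Marcus ends → Marcus and Mateo overlap.
Jonas starts before Marcus ends → Marcus and Jonas overlap.
Elena starts after Marcus ends, so Marcus has no further overlaps.
Jonas starts before Mateo ends → Mateo and Jonas overlap.
Elena starts after Mateo ends, so Mateo has no further overlaps.
Elena starts after Jonas ends, so Jonas has no further overlaps.
Rohan starts after Elena ends, so Elena has no further overlaps.
Lucia starts exactly when Rohan ends (back-to-back, no overlap), so Rohan has no further overlaps.
Nadia starts before Lucia ends → Lucia and Nadia overlap.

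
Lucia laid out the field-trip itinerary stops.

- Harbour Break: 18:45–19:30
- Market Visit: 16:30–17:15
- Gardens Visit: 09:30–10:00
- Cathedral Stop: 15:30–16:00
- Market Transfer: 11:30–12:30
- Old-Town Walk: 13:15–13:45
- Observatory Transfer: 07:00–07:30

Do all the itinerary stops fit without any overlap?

Yes

Two intervals overlap when each starts before the other ends.
Sorted by start: Observatory Transfer, Gardens Visit, Market Transfer, Old-Town Walk, Cathedral Stop, Market Visit, Harbour Break.
Gardens Visit starts after Observatory Transfer ends, so nothing later overlaps Observatory Transfer either.
Market Transfer starts after Gardens Visit ends, so nothing later overlaps Gardens Visit either.
Old-Town Walk starts after Market Transfer ends, so nothing later overlaps Market Transfer either.
Cathedral Stop starts after Old-Town Walk ends, so nothing later overlaps Old-Town Walk either.
Market Visit starts after Cathedral Stop ends, so nothing later overlaps Cathedral Stop either.
Harbour Break starts after Market Visit ends.
Every pair is clear; the schedule has no overlaps.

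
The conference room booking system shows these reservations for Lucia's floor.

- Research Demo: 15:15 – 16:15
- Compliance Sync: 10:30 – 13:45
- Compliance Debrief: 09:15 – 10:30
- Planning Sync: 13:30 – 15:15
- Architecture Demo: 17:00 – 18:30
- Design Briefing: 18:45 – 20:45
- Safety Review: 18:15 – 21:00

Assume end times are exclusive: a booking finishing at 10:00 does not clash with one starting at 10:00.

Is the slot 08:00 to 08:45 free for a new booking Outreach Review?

Yes — the slot is free

Compliance Debrief: starts 09:15 at or after Outreach Review ends 08:45 → clear.
Compliance Sync: starts 10:30 at or after Outreach Review ends 08:45 → clear.
Planning Sync: starts 13:30 at or after Outreach Review ends 08:45 → clear.
Research Demo: starts 15:15 at or after Outreach Review ends 08:45 → clear.
Architecture Demo: starts 17:00 at or after Outreach Review ends 08:45 → clear.
Safety Review: starts 18:15 at or after Outreach Review ends 08:45 → clear.
Design Briefing: starts 18:45 at or after Outreach Review ends 08:45 → clear.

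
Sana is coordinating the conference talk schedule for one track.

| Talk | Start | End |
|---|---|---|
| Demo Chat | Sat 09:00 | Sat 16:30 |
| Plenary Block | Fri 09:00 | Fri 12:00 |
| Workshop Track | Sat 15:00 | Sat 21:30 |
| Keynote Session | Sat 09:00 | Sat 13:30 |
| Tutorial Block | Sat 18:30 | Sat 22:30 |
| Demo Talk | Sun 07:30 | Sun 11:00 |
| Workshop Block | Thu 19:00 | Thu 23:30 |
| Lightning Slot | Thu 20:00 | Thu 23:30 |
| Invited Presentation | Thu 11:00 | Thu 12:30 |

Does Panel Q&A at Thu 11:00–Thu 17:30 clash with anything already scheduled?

Invited Presentation: starts Thu 11:00 before Panel Q&A ends Thu 17:30, and ends Thu 12:30 after Panel Q&A starts Thu 11:00 → overlap.
Workshop Block: starts Thu 19:00 at or after Panel Q&A ends Thu 17:30 → clear.
Lightning Slot: starts Thu 20:00 at or after Panel Q&A ends Thu 17:30 → clear.
Plenary Block: starts Fri 09:00 at or after Panel Q&A ends Thu 17:30 → clear.
Keynote Session: starts Sat 09:00 at or after Panel Q&A ends Thu 17:30 → clear.
Demo Chat: starts Sat 09:00 at or after Panel Q&A ends Thu 17:30 → clear.
Workshop Track: starts Sat 15:00 at or after Panel Q&A ends Thu 17:30 → clear.
Tutorial Block: starts Sat 18:30 at or after Panel Q&A ends Thu 17:30 → clear.
Demo Talk: starts Sun 07:30 at or after Panel Q&A ends Thu 17:30 → clear.
Panel Q&A overlaps Invited Presentation.

Yes — it overlaps Invited Presentation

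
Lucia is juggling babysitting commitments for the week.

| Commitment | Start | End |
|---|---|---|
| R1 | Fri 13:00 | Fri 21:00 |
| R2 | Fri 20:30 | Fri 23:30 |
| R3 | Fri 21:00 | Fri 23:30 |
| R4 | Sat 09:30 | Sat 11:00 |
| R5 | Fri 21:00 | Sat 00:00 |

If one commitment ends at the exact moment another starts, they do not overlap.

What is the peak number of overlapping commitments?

3

Sweep the timeline, counting +1 at each start and −1 at each end (ends before starts at a tie):
Fri 13:00 start R1 → 1
Fri 20:30 start R2 → 2
Fri 21:00 end R1 → 1
Fri 21:00 start R3 → 2
Fri 21:00 start R5 → 3
Fri 23:30 end R2 → 2
Fri 23:30 end R3 → 1
Sat 00:00 end R5 → 0
Sat 09:30 start R4 → 1
Sat 11:00 end R4 → 0
Peak is 3, at Fri 21:00 (R2, R3, R5).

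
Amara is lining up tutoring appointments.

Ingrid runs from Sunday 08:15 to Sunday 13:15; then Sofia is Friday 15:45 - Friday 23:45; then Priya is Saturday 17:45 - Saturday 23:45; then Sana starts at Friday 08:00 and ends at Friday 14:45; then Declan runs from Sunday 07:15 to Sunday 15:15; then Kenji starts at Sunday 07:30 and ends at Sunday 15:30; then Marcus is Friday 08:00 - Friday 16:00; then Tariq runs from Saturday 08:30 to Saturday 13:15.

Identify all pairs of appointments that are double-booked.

Two intervals overlap when each starts before the other ends.
Sorted by start: Marcus, Sana, Sofia, Tariq, Priya, Declan, Kenji, Ingrid.
Sana starts before Marcus ends → Marcus and Sana overlap.
Sofia starts before Marcus ends → Marcus and Sofia overlap.
Tariq starts after Marcus ends; Marcus is clear from here.
Sofia starts after Sana ends; Sana is clear from here.
Tariq starts after Sofia ends; Sofia is clear from here.
Priya starts after Tariq ends; Tariq is clear from here.
Declan starts after Priya ends; Priya is clear from here.
Kenji starts before Declan ends → Declan and Kenji overlap.
Ingrid starts before Declan ends → Declan and Ingrid overlap.
Ingrid starts before Kenji ends → Kenji and Ingrid overlap.

Declan & Ingrid, Declan & Kenji, Ingrid & Kenji, Marcus & Sana, Marcus & Sofia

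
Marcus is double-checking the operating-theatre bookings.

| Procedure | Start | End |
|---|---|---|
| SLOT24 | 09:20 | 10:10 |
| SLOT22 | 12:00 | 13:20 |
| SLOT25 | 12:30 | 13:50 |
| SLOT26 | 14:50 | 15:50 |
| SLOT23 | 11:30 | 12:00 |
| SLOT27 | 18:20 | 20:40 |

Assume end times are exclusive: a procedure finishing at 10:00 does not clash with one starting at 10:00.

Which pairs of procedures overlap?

Sorted by start: SLOT24, SLOT23, SLOT22, SLOT25, SLOT26, SLOT27.
SLOT23 starts after SLOT24 ends, so nothing later overlaps SLOT24 either.
SLOT22 starts exactly when SLOT23 ends (back-to-back, no overlap), so nothing later overlaps SLOT23 either.
SLOT25 starts before SLOT22 ends → SLOT22 and SLOT25 overlap.
SLOT26 starts after SLOT22 ends, so nothing later overlaps SLOT22 either.
SLOT26 starts after SLOT25 ends, so nothing later overlaps SLOT25 either.
SLOT27 starts after SLOT26 ends.

SLOT22 & SLOT25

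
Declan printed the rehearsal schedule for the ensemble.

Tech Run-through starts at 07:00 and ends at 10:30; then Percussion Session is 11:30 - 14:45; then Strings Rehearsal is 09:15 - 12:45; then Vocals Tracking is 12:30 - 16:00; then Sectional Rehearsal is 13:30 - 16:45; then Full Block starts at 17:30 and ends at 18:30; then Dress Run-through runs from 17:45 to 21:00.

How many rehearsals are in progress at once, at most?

Walk through starts and ends in time order (an end at T is processed before a start at T):
07:00 start Tech Run-through → 1
09:15 start Strings Rehearsal → 2
10:30 end Tech Run-through → 1
11:30 start Percussion Session → 2
12:30 start Vocals Tracking → 3
12:45 end Strings Rehearsal → 2
13:30 start Sectional Rehearsal → 3
14:45 end Percussion Session → 2
16:00 end Vocals Tracking → 1
16:45 end Sectional Rehearsal → 0
17:30 start Full Block → 1
17:45 start Dress Run-through → 2
18:30 end Full Block → 1
21:00 end Dress Run-through → 0
Peak is 3, at 12:30 (Percussion Session, Strings Rehearsal, Vocals Tracking).

3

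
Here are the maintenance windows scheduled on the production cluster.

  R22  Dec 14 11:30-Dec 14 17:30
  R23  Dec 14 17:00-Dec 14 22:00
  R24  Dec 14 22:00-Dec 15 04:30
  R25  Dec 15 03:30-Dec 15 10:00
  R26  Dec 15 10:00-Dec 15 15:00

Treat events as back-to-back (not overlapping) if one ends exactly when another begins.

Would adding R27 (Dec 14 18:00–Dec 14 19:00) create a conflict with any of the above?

Yes — it overlaps R23

R22: ends Dec 14 17:30 at or before R27 starts Dec 14 18:00 → clear.
R23: starts Dec 14 17:00 before R27 ends Dec 14 19:00, and ends Dec 14 22:00 after R27 starts Dec 14 18:00 → overlap.
R24: starts Dec 14 22:00 at or after R27 ends Dec 14 19:00 → clear.
R25: starts Dec 15 03:30 at or after R27 ends Dec 14 19:00 → clear.
R26: starts Dec 15 10:00 at or after R27 ends Dec 14 19:00 → clear.
R27 overlaps R23.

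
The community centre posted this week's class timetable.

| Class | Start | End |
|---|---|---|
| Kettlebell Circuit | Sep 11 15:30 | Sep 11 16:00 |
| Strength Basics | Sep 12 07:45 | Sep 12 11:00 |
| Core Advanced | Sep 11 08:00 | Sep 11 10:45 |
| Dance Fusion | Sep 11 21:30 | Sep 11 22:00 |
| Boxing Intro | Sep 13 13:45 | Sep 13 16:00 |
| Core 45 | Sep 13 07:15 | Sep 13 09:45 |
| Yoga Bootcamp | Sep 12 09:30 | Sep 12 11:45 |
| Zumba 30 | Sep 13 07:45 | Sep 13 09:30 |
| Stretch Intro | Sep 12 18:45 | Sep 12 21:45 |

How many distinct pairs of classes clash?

2

Two intervals overlap when each starts before the other ends.
Sorted by start: Core Advanced, Kettlebell Circuit, Dance Fusion, Strength Basics, Yoga Bootcamp, Stretch Intro, Core 45, Zumba 30, Boxing Intro.
Kettlebell Circuit starts after Core Advanced ends; Core Advanced is clear from here.
Dance Fusion starts after Kettlebell Circuit ends; Kettlebell Circuit is clear from here.
Strength Basics starts after Dance Fusion ends; Dance Fusion is clear from here.
Yoga Bootcamp starts before Strength Basics ends → Strength Basics and Yoga Bootcamp overlap.
Stretch Intro starts after Strength Basics ends; Strength Basics is clear from here.
Stretch Intro starts after Yoga Bootcamp ends; Yoga Bootcamp is clear from here.
Core 45 starts after Stretch Intro ends; Stretch Intro is clear from here.
Zumba 30 starts before Core 45 ends → Core 45 and Zumba 30 overlap.
Boxing Intro starts after Core 45 ends.
Boxing Intro starts after Zumba 30 ends.
Overlapping pairs: Core 45 & Zumba 30, Strength Basics & Yoga Bootcamp — 2 in total.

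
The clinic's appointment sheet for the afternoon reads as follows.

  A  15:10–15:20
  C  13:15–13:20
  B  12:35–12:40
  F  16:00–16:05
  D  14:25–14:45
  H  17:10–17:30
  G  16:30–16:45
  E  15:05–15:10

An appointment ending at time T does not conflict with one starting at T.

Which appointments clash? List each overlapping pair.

none

Sorted by start: B, C, D, E, A, F, G, H.
C starts after B ends, so nothing later overlaps B either.
D starts after C ends, so nothing later overlaps C either.
E starts after D ends, so nothing later overlaps D either.
A starts exactly when E ends (back-to-back, no overlap), so nothing later overlaps E either.
F starts after A ends, so nothing later overlaps A either.
G starts after F ends, so nothing later overlaps F either.
H starts after G ends.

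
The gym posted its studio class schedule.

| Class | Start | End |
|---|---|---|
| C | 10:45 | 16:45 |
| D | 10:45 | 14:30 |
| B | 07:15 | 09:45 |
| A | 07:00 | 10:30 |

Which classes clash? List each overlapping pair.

Two intervals overlap when each starts before the other ends.
Sorted by start: A, B, C, D.
B starts before A ends → A and B overlap.
C starts after A ends; A is clear from here.
C starts after B ends; B is clear from here.
D starts before C ends → C and D overlap.

A & B, C & D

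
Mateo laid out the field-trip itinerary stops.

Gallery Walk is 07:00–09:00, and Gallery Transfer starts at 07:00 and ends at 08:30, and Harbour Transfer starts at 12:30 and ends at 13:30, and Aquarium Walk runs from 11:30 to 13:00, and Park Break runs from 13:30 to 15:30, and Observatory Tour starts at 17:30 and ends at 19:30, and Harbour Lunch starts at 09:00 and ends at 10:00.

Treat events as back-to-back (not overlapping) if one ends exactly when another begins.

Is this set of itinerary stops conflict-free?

Sorted by start: Gallery Walk, Gallery Transfer, Harbour Lunch, Aquarium Walk, Harbour Transfer, Park Break, Observatory Tour.
Gallery Transfer starts before Gallery Walk ends → Gallery Walk and Gallery Transfer overlap.
That's a conflict, so the schedule is not conflict-free.

No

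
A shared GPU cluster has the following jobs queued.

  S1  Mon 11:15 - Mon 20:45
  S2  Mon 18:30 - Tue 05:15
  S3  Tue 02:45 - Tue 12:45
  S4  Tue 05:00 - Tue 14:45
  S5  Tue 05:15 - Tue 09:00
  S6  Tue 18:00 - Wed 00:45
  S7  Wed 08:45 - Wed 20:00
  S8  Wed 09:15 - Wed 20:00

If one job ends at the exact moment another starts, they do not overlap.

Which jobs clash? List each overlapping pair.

S1 & S2, S2 & S3, S2 & S4, S3 & S4, S3 & S5, S4 & S5, S7 & S8

Check each pair: they overlap iff neither finishes before the other starts.
Sorted by start: S1, S2, S3, S4, S5, S6, S7, S8.
S2 starts before S1 ends → S1 and S2 overlap.
S3 starts after S1 ends; S1 is clear from here.
S3 starts before S2 ends → S2 and S3 overlap.
S4 starts before S2 ends → S2 and S4 overlap.
S5 starts exactly when S2 ends (back-to-back, no overlap); S2 is clear from here.
S4 starts before S3 ends → S3 and S4 overlap.
S5 starts before S3 ends → S3 and S5 overlap.
S6 starts after S3 ends; S3 is clear from here.
S5 starts before S4 ends → S4 and S5 overlap.
S6 starts after S4 ends; S4 is clear from here.
S6 starts after S5 ends; S5 is clear from here.
S7 starts after S6 ends; S6 is clear from here.
S8 starts before S7 ends → S7 and S8 overlap.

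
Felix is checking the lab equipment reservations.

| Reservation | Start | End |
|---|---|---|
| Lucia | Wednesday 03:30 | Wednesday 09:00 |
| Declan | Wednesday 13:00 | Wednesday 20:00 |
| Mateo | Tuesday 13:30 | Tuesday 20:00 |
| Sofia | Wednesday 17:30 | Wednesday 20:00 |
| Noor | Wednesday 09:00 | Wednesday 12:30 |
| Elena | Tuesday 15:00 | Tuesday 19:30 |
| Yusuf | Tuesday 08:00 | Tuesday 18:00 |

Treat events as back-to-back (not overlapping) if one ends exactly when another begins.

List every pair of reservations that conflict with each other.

Declan & Sofia, Elena & Mateo, Elena & Yusuf, Mateo & Yusuf

Two intervals overlap when each starts before the other ends.
Sorted by start: Yusuf, Mateo, Elena, Lucia, Noor, Declan, Sofia.
Mateo starts before Yusuf ends → Yusuf and Mateo overlap.
Elena starts before Yusuf ends → Yusuf and Elena overlap.
Lucia starts after Yusuf ends, so Yusuf has no further overlaps.
Elena starts before Mateo ends → Mateo and Elena overlap.
Lucia starts after Mateo ends, so Mateo has no further overlaps.
Lucia starts after Elena ends, so Elena has no further overlaps.
Noor starts exactly when Lucia ends (back-to-back, no overlap), so Lucia has no further overlaps.
Declan starts after Noor ends, so Noor has no further overlaps.
Sofia starts before Declan ends → Declan and Sofia overlap.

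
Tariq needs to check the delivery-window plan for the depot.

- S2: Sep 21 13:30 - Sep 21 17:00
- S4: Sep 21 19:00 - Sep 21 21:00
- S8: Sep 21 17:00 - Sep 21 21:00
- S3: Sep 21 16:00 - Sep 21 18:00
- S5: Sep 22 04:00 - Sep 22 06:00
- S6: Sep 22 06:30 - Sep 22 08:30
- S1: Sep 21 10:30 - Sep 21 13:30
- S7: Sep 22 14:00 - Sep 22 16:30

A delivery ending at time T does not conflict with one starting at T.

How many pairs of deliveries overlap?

3

Two intervals overlap when each starts before the other ends.
Sorted by start: S1, S2, S3, S8, S4, S5, S6, S7.
S2 starts exactly when S1 ends (back-to-back, no overlap); S1 is clear from here.
S3 starts before S2 ends → S2 and S3 overlap.
S8 starts exactly when S2 ends (back-to-back, no overlap); S2 is clear from here.
S8 starts before S3 ends → S3 and S8 overlap.
S4 starts after S3 ends; S3 is clear from here.
S4 starts before S8 ends → S8 and S4 overlap.
S5 starts after S8 ends; S8 is clear from here.
S5 starts after S4 ends; S4 is clear from here.
S6 starts after S5 ends; S5 is clear from here.
S7 starts after S6 ends.
Overlapping pairs: S2 & S3, S3 & S8, S4 & S8 — 3 in total.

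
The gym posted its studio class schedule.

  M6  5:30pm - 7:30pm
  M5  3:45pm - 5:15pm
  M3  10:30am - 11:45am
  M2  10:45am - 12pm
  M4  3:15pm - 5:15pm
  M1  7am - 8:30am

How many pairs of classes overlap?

2

Sorted by start: M1, M3, M2, M4, M5, M6.
M3 starts after M1 ends; M1 is clear from here.
M2 starts before M3 ends → M3 and M2 overlap.
M4 starts after M3 ends; M3 is clear from here.
M4 starts after M2 ends; M2 is clear from here.
M5 starts before M4 ends → M4 and M5 overlap.
M6 starts after M4 ends.
M6 starts after M5 ends.
Overlapping pairs: M2 & M3, M4 & M5 — 2 in total.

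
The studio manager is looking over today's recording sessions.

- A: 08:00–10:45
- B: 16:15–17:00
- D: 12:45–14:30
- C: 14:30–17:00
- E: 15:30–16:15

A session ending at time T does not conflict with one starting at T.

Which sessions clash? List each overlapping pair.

Sorted by start: A, D, C, E, B.
D starts after A ends — done with A.
C starts exactly when D ends (back-to-back, no overlap) — done with D.
E starts before C ends → C and E overlap.
B starts before C ends → C and B overlap.
B starts exactly when E ends (back-to-back, no overlap).

B & C, C & E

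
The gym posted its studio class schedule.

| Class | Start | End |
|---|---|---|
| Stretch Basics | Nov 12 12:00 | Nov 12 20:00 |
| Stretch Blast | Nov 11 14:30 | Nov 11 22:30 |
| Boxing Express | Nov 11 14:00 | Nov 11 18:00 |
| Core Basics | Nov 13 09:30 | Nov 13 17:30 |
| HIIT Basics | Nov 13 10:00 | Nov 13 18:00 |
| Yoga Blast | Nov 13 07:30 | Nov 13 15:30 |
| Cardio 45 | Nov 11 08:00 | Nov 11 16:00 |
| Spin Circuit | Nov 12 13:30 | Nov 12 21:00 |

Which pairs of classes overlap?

Boxing Express & Cardio 45, Boxing Express & Stretch Blast, Cardio 45 & Stretch Blast, Core Basics & HIIT Basics, Core Basics & Yoga Blast, HIIT Basics & Yoga Blast, Spin Circuit & Stretch Basics

Two intervals overlap when each starts before the other ends.
Sorted by start: Cardio 45, Boxing Express, Stretch Blast, Stretch Basics, Spin Circuit, Yoga Blast, Core Basics, HIIT Basics.
Boxing Express starts before Cardio 45 ends → Cardio 45 and Boxing Express overlap.
Stretch Blast starts before Cardio 45 ends → Cardio 45 and Stretch Blast overlap.
Stretch Basics starts after Cardio 45 ends; Cardio 45 is clear from here.
Stretch Blast starts before Boxing Express ends → Boxing Express and Stretch Blast overlap.
Stretch Basics starts after Boxing Express ends; Boxing Express is clear from here.
Stretch Basics starts after Stretch Blast ends; Stretch Blast is clear from here.
Spin Circuit starts before Stretch Basics ends → Stretch Basics and Spin Circuit overlap.
Yoga Blast starts after Stretch Basics ends; Stretch Basics is clear from here.
Yoga Blast starts after Spin Circuit ends; Spin Circuit is clear from here.
Core Basics starts before Yoga Blast ends → Yoga Blast and Core Basics overlap.
HIIT Basics starts before Yoga Blast ends → Yoga Blast and HIIT Basics overlap.
HIIT Basics starts before Core Basics ends → Core Basics and HIIT Basics overlap.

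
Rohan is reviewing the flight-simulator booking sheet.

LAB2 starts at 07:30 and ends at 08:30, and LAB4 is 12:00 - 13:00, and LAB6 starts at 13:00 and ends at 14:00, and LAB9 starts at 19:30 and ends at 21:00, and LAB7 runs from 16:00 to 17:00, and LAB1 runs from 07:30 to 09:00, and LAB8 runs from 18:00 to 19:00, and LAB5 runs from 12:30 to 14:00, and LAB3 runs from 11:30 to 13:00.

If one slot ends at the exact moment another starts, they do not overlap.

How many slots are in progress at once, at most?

3

Sweep the timeline, counting +1 at each start and −1 at each end (ends before starts at a tie):
07:30 start LAB1 → 1
07:30 start LAB2 → 2
08:30 end LAB2 → 1
09:00 end LAB1 → 0
11:30 start LAB3 → 1
12:00 start LAB4 → 2
12:30 start LAB5 → 3
13:00 end LAB3 → 2
13:00 end LAB4 → 1
13:00 start LAB6 → 2
14:00 end LAB5 → 1
14:00 end LAB6 → 0
16:00 start LAB7 → 1
17:00 end LAB7 → 0
18:00 start LAB8 → 1
19:00 end LAB8 → 0
19:30 start LAB9 → 1
21:00 end LAB9 → 0
Peak is 3, at 12:30 (LAB3, LAB4, LAB5).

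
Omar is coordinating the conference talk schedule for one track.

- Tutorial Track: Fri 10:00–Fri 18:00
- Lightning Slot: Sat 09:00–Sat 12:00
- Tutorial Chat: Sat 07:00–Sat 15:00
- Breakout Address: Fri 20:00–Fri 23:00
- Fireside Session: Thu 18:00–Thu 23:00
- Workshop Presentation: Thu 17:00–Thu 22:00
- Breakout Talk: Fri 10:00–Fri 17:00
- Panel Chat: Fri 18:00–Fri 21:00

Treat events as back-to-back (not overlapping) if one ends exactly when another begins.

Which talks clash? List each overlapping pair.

Two intervals overlap when each starts before the other ends.
Sorted by start: Workshop Presentation, Fireside Session, Breakout Talk, Tutorial Track, Panel Chat, Breakout Address, Tutorial Chat, Lightning Slot.
Fireside Session starts before Workshop Presentation ends → Workshop Presentation and Fireside Session overlap.
Breakout Talk starts after Workshop Presentation ends — done with Workshop Presentation.
Breakout Talk starts after Fireside Session ends — done with Fireside Session.
Tutorial Track starts before Breakout Talk ends → Breakout Talk and Tutorial Track overlap.
Panel Chat starts after Breakout Talk ends — done with Breakout Talk.
Panel Chat starts exactly when Tutorial Track ends (back-to-back, no overlap) — done with Tutorial Track.
Breakout Address starts before Panel Chat ends → Panel Chat and Breakout Address overlap.
Tutorial Chat starts after Panel Chat ends — done with Panel Chat.
Tutorial Chat starts after Breakout Address ends — done with Breakout Address.
Lightning Slot starts before Tutorial Chat ends → Tutorial Chat and Lightning Slot overlap.

Breakout Address & Panel Chat, Breakout Talk & Tutorial Track, Fireside Session & Workshop Presentation, Lightning Slot & Tutorial Chat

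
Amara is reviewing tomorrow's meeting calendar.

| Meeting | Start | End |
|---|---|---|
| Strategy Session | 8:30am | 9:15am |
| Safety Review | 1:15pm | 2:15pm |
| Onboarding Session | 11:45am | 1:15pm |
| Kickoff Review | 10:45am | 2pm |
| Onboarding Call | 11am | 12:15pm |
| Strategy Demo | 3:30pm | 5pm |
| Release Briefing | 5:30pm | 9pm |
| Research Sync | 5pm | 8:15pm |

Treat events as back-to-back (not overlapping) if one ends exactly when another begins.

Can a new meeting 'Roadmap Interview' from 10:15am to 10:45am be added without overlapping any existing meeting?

Yes — the slot is free

Strategy Session: ends 9:15am at or before Roadmap Interview starts 10:15am → clear.
Kickoff Review: starts 10:45am at or after Roadmap Interview ends 10:45am → clear.
Onboarding Call: starts 11am at or after Roadmap Interview ends 10:45am → clear.
Onboarding Session: starts 11:45am at or after Roadmap Interview ends 10:45am → clear.
Safety Review: starts 1:15pm at or after Roadmap Interview ends 10:45am → clear.
Strategy Demo: starts 3:30pm at or after Roadmap Interview ends 10:45am → clear.
Research Sync: starts 5pm at or after Roadmap Interview ends 10:45am → clear.
Release Briefing: starts 5:30pm at or after Roadmap Interview ends 10:45am → clear.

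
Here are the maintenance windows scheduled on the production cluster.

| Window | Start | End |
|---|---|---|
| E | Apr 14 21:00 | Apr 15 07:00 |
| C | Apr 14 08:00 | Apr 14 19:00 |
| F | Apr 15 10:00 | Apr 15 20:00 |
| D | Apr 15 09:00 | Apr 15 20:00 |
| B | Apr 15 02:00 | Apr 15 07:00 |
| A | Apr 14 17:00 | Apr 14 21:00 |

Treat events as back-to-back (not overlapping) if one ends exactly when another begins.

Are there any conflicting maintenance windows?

Sorted by start: C, A, E, B, D, F.
A starts before C ends → C and A overlap.
That's a conflict, so the schedule is not conflict-free.

Yes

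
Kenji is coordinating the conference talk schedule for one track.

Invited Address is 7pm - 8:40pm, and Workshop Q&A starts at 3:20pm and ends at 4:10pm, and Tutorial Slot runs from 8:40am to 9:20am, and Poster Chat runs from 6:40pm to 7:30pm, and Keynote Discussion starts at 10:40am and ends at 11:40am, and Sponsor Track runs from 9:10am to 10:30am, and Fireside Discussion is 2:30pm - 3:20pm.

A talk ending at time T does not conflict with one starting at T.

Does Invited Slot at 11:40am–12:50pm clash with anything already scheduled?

No — it doesn't clash with anything

Tutorial Slot: ends 9:20am at or before Invited Slot starts 11:40am → clear.
Sponsor Track: ends 10:30am at or before Invited Slot starts 11:40am → clear.
Keynote Discussion: ends 11:40am at or before Invited Slot starts 11:40am → clear.
Fireside Discussion: starts 2:30pm at or after Invited Slot ends 12:50pm → clear.
Workshop Q&A: starts 3:20pm at or after Invited Slot ends 12:50pm → clear.
Poster Chat: starts 6:40pm at or after Invited Slot ends 12:50pm → clear.
Invited Address: starts 7pm at or after Invited Slot ends 12:50pm → clear.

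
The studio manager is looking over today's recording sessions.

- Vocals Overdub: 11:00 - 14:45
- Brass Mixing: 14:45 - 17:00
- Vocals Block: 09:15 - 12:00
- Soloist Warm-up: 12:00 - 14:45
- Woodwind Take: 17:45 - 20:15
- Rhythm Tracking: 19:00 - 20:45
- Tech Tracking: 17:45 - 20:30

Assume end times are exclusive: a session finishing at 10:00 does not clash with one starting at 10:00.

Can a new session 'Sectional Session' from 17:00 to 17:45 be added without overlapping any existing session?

Yes — the slot is free

Vocals Block: ends 12:00 at or before Sectional Session starts 17:00 → clear.
Vocals Overdub: ends 14:45 at or before Sectional Session starts 17:00 → clear.
Soloist Warm-up: ends 14:45 at or before Sectional Session starts 17:00 → clear.
Brass Mixing: ends 17:00 at or before Sectional Session starts 17:00 → clear.
Woodwind Take: starts 17:45 at or after Sectional Session ends 17:45 → clear.
Tech Tracking: starts 17:45 at or after Sectional Session ends 17:45 → clear.
Rhythm Tracking: starts 19:00 at or after Sectional Session ends 17:45 → clear.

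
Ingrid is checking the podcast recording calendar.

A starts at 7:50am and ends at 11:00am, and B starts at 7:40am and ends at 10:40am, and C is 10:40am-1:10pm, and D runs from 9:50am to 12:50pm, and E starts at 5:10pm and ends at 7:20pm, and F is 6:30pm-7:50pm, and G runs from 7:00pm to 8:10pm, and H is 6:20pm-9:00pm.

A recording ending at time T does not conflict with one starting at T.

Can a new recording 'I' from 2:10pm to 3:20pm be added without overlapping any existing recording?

B: ends 10:40am at or before I starts 2:10pm → clear.
A: ends 11:00am at or before I starts 2:10pm → clear.
D: ends 12:50pm at or before I starts 2:10pm → clear.
C: ends 1:10pm at or before I starts 2:10pm → clear.
E: starts 5:10pm at or after I ends 3:20pm → clear.
H: starts 6:20pm at or after I ends 3:20pm → clear.
F: starts 6:30pm at or after I ends 3:20pm → clear.
G: starts 7:00pm at or after I ends 3:20pm → clear.

Yes — the slot is free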